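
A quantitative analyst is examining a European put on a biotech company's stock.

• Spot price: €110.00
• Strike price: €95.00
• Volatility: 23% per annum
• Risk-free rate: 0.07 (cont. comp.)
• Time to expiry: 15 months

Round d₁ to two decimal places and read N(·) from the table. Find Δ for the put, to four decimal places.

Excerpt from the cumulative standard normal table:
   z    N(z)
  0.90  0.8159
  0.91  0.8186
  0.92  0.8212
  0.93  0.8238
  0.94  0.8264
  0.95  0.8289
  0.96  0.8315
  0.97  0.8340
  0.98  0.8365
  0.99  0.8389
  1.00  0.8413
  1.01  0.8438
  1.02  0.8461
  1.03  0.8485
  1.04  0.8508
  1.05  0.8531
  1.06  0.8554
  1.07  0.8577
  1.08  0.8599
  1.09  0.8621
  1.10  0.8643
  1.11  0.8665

σ√T = 0.23 × 1.1180 = 0.2571
d₁ = [ln(110/95) + (0.07 + 0.23²/2)·1.25] / 0.2571 = [0.1466 + 0.1206] / 0.2571 = 1.0390 which rounds to 1.04
N(d₁) = N(1.04) = 0.8508
Δ_put = N(d₁) − 1 = 0.8508 − 1 = -0.1492

-0.1492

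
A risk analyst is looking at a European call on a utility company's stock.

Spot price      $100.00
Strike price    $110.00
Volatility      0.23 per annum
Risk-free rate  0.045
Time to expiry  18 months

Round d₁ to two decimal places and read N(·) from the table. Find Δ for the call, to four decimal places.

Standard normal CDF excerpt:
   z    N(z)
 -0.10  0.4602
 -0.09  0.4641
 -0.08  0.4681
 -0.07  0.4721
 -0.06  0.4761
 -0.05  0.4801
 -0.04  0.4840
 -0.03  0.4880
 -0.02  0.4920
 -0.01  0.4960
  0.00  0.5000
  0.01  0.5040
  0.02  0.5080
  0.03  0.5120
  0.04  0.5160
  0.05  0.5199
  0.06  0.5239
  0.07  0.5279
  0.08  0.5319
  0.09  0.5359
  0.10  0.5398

0.5160

σ√T = 0.23 × 1.2247 = 0.2817
ln(S/K) + (r + σ²/2)T = ln(100/110) + (0.045 + 0.23²/2)·1.5 = -0.0953 + 0.1072 = 0.0119
d₁ = 0.0119 / 0.2817 = 0.0421 → 0.04
N(d₁) = N(0.04) = 0.5160
Δ_call = N(d₁) = 0.5160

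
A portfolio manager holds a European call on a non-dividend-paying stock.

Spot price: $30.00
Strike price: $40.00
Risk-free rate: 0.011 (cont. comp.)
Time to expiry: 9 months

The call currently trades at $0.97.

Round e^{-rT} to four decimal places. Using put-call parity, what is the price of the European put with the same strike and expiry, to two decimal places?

$10.64

exp(−rT) = exp(−0.011·0.75) = 0.9918
Put-call parity: C − P = S − K·e^(−rT) = 30 − 40·0.9918 = 30 − 39.6720 = -9.6720
P = C − (C − P) = 0.97 − (-9.6720) = 10.6420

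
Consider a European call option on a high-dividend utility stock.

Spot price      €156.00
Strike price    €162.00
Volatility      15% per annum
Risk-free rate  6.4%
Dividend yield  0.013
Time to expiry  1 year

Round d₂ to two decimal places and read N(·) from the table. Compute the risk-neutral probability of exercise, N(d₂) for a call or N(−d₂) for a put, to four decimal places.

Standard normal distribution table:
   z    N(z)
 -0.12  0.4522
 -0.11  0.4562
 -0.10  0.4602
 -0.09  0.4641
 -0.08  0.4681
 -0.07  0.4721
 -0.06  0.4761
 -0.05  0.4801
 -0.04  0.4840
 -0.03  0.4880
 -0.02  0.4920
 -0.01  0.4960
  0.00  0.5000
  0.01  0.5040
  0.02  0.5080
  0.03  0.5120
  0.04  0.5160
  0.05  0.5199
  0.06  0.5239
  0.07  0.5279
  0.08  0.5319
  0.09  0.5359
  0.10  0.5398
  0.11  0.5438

0.5040

T = 1;  σ√T = 0.1500
ln(S/K) + (r − q + σ²/2)T = ln(156/162) + (0.064 − 0.013 + 0.15²/2)·1 = -0.0377 + 0.0622 = 0.0245
d₁ = 0.0245 / 0.1500 = 0.1634 which rounds to 0.16
d₂ = d₁ − σ√T = 0.1634 − 0.1500 = 0.0134 which rounds to 0.01
Pr(exercise) under Q = N(d₂) = 0.5040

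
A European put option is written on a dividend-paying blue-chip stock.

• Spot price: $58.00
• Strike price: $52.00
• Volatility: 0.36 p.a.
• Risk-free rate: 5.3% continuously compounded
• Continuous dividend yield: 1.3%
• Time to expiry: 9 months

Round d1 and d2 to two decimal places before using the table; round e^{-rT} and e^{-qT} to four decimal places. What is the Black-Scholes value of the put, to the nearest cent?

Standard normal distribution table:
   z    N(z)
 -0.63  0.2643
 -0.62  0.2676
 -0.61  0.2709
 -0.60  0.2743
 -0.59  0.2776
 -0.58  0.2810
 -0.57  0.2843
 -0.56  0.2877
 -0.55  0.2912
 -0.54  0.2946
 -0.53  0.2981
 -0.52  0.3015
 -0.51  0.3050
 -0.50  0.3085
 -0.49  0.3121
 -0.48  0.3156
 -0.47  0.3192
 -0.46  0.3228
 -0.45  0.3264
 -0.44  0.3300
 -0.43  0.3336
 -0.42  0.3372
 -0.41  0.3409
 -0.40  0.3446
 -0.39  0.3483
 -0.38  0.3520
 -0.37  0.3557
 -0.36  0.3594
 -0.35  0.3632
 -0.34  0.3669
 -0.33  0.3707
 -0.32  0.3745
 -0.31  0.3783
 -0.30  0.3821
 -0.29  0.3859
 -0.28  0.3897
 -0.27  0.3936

T = 0.75;  σ√T = 0.3118
d₁ = [ln(58/52) + (0.053 − 0.013 + 0.36²/2)·0.75] / 0.3118 = [0.1092 + 0.0786] / 0.3118 = 0.6024 ≈ 0.60
d₂ = d₁ − σ√T = 0.6024 − 0.3118 = 0.2906 ≈ 0.29
e^(−qT) = e^(−0.013·0.75) = 0.9903;  e^(−rT) = e^(−0.053·0.75) = 0.9610
N(−d₂) = N(-0.29) = 0.3859;  N(−d₁) = N(-0.60) = 0.2743
P = 52·0.9610·0.3859 − 58·0.9903·0.2743 = 19.2842 − 15.7551 = 3.5291

$3.53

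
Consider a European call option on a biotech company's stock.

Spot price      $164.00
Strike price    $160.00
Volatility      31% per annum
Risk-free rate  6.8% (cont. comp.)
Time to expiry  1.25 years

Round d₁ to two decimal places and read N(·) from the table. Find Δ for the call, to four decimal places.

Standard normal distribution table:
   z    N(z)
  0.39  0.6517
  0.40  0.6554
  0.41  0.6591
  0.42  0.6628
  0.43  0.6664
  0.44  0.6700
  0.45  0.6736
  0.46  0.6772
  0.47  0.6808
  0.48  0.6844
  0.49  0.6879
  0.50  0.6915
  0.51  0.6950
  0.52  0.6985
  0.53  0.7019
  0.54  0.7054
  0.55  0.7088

0.6879

T = 1.25;  σ√T = 0.3466
d₁ = [ln(164/160) + (0.068 + ½·0.31²)·1.25] / (σ√T) = (0.0247 + 0.1451) / 0.3466 = 0.4898 ⇒ 0.49
N(d₁) = N(0.49) = 0.6879
Δ_call = N(d₁) = 0.6879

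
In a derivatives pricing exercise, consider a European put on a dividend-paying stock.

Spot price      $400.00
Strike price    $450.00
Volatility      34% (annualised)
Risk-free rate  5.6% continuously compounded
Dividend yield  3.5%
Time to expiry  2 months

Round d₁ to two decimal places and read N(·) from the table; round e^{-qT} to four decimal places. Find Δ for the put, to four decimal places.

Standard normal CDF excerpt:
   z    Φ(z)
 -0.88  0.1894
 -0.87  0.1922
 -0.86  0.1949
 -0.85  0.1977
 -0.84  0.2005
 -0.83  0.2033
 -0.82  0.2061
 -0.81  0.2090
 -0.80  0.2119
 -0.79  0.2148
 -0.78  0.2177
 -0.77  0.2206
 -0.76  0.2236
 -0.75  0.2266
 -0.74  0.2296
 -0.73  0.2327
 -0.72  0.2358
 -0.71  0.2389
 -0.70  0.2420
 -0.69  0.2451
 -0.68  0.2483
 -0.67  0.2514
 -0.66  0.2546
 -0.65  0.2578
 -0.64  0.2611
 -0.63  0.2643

-0.7689

σ√T = 0.34 × 0.4082 = 0.1388
d₁ = [ln(400/450) + (0.056 − 0.035 + ½·0.34²)·0.1667] / (σ√T) = (-0.1178 + 0.0131) / 0.1388 = -0.7539 which rounds to -0.75
N(d₁) = N(-0.75) = 0.2266
Δ_put = e^(−qT)·(N(d₁) − 1) = 0.9942·(0.2266 − 1) = -0.7689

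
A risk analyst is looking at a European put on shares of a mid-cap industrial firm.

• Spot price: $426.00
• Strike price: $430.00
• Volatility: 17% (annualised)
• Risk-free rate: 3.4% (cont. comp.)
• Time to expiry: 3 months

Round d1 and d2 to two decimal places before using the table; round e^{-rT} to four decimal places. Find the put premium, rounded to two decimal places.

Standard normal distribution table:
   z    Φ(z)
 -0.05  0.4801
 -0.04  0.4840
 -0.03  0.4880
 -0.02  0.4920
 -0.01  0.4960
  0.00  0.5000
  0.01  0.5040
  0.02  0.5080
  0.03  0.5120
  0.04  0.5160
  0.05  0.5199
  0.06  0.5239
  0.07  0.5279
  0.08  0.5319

T = 0.25;  σ√T = 0.0850
d₁ = [ln(426/430) + (0.034 + 0.17²/2)·0.25] / 0.0850 = [-0.0093 + 0.0121] / 0.0850 = 0.0325 → 0.03
d₂ = d₁ − σ√T = 0.0325 − 0.0850 = -0.0525 → -0.05
exp(−rT) = exp(−0.034·0.25) = 0.9915
P = 430·0.9915·N(0.05) − 426·N(-0.03) = 430·0.9915·0.5199 − 426·0.4880 = 221.6568 − 207.8880 = 13.7688

$13.77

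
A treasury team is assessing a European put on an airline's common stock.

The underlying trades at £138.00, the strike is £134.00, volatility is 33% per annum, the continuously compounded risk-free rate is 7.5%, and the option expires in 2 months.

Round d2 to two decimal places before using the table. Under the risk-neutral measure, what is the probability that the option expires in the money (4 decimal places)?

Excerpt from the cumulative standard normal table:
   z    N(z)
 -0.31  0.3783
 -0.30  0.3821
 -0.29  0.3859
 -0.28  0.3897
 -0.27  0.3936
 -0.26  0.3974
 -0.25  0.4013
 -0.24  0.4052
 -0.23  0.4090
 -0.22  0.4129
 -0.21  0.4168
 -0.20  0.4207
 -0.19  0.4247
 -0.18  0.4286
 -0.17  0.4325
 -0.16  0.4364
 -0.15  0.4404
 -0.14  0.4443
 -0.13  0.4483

σ√T = 0.33 × 0.4082 = 0.1347
ln(S/K) + (r + σ²/2)T = ln(138/134) + (0.075 + 0.33²/2)·0.1667 = 0.0294 + 0.0216 = 0.0510
d₁ = 0.0510 / 0.1347 = 0.3785 ≈ 0.38
d₂ = d₁ − σ√T = 0.3785 − 0.1347 = 0.2438 ≈ 0.24
Risk-neutral Pr[S_T < K] = N(−d₂) = N(-0.24) = 0.4052

0.4052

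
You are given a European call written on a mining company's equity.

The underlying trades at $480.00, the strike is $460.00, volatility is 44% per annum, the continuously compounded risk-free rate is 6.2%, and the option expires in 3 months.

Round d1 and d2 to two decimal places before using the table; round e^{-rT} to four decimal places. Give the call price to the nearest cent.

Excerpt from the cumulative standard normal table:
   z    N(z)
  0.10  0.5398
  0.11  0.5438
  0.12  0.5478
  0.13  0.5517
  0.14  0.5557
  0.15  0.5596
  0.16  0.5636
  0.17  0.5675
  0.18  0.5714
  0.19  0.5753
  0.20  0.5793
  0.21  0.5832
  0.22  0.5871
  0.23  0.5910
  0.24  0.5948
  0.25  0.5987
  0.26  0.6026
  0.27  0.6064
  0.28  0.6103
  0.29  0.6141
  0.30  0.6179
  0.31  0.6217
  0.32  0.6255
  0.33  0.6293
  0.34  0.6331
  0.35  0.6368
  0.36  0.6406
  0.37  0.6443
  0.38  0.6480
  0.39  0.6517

$55.81

σ√T = 0.44·√0.25 = 0.2200
ln(S/K) + (r + σ²/2)T = ln(480/460) + (0.062 + 0.44²/2)·0.25 = 0.0426 + 0.0397 = 0.0823
d₁ = 0.0823 / 0.2200 = 0.3739 ≈ 0.37
d₂ = d₁ − σ√T = 0.3739 − 0.2200 = 0.1539 ≈ 0.15
exp(−rT) = exp(−0.062·0.25) = 0.9846
C = 480·N(0.37) − 460·0.9846·N(0.15) = 480·0.6443 − 460·0.9846·0.5596 = 309.2640 − 253.4518 = 55.8122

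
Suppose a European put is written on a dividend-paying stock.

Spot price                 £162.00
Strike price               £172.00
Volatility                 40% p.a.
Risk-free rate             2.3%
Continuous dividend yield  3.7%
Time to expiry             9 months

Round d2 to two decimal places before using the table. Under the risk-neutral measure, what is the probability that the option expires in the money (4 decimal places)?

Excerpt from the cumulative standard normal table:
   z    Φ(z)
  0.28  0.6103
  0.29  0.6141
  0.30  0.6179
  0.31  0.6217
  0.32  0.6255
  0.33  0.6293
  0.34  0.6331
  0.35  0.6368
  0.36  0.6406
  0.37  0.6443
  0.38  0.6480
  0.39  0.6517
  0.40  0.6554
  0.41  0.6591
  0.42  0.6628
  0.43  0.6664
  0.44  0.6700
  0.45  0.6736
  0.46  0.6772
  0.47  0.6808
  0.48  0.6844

0.6480

σ√T = 0.4 × 0.8660 = 0.3464
ln(S/K) + (r − q + σ²/2)T = ln(162/172) + (0.023 − 0.037 + 0.4²/2)·0.75 = -0.0599 + 0.0495 = -0.0104
d₁ = -0.0104 / 0.3464 = -0.0300 ≈ -0.03
d₂ = d₁ − σ√T = -0.0300 − 0.3464 = -0.3764 ≈ -0.38
Risk-neutral Pr[S_T < K] = N(−d₂) = N(0.38) = 0.6480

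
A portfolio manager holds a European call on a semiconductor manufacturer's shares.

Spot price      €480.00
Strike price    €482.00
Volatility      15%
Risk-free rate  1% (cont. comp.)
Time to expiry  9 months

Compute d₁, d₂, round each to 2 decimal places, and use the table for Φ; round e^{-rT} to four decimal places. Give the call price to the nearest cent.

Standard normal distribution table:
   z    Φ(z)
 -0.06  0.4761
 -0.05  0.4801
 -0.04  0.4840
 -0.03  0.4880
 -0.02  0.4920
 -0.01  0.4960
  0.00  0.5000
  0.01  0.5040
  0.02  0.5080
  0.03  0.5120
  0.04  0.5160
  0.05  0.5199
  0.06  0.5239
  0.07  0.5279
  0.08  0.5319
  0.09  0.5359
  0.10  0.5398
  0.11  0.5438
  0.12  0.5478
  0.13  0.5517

T = 0.75;  σ√T = 0.1299
d₁ = [ln(480/482) + (0.01 + 0.15²/2)·0.75] / 0.1299 = [-0.0042 + 0.0159] / 0.1299 = 0.0907 ≈ 0.09
d₂ = d₁ − σ√T = 0.0907 − 0.1299 = -0.0392 ≈ -0.04
e^(−rT) = e^(−0.01·0.75) = 0.9925
N(d₁) = N(0.09) = 0.5359;  N(d₂) = N(-0.04) = 0.4840
C = 480·0.5359 − 482·0.9925·0.4840 = 257.2320 − 231.5383 = 25.6937

€25.69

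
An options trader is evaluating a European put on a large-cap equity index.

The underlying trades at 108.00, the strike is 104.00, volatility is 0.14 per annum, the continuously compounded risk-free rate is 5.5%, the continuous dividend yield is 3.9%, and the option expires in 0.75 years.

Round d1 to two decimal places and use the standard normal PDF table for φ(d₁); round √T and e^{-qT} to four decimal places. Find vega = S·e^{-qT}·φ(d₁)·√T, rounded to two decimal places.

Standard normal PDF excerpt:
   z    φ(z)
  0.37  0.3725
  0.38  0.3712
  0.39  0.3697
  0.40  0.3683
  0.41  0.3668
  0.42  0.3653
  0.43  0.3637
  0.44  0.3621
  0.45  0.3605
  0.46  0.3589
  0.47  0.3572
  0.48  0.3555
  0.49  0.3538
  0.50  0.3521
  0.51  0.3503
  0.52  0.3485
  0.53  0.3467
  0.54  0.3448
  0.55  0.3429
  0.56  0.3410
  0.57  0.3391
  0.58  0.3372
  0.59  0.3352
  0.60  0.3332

32.45

T = 0.75;  σ√T = 0.1212
d₁ = [ln(108/104) + (0.055 − 0.039 + ½·0.14²)·0.75] / (σ√T) = (0.0377 + 0.0194) / 0.1212 = 0.4709 → 0.47
√T = √0.75 = 0.8660
φ(d₁) = φ(0.47) = 0.3572
e^(−qT) = e^(−0.039·0.75) = 0.9712
vega = S·e^(−qT)·φ(d₁)·√T = 108·0.9712·0.3572·0.8660 = 32.4460
(Vega is the same for a European call and put with the same parameters.)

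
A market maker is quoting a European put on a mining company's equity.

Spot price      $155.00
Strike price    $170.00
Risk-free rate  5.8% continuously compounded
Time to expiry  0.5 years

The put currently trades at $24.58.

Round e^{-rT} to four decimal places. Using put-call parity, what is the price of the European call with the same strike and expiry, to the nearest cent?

$14.44

exp(−rT) = exp(−0.058·0.5) = 0.9714
Put-call parity: C − P = S − K·e^(−rT) = 155 − 170·0.9714 = 155 − 165.1380 = -10.1380
C = P + (C − P) = 24.58 + (-10.1380) = 14.4420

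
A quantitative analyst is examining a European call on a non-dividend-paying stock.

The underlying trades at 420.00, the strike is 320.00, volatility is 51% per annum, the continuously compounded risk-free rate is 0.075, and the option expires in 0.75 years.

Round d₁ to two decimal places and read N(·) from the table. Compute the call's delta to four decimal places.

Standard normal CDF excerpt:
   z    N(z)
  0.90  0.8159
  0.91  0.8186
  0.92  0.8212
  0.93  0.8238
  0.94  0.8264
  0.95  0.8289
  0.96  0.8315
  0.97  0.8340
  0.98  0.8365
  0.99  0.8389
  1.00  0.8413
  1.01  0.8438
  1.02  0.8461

0.8315

σ√T = 0.51 × 0.8660 = 0.4417
d₁ = [ln(420/320) + (0.075 + ½·0.51²)·0.75] / (σ√T) = (0.2719 + 0.1538) / 0.4417 = 0.9639 → 0.96
N(d₁) = N(0.96) = 0.8315
Δ_call = N(d₁) = 0.8315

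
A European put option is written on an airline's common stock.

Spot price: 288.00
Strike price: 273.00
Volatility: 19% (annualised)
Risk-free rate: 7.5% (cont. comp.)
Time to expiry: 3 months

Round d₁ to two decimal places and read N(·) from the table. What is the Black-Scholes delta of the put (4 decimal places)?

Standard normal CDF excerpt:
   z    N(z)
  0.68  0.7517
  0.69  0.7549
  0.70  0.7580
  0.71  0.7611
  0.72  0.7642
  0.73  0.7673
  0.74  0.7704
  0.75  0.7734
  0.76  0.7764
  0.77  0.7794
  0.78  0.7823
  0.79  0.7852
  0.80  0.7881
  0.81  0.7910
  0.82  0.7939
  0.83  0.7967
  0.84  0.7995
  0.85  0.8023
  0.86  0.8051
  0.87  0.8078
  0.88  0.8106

-0.2090

T = 0.25;  σ√T = 0.0950
d₁ = [ln(288/273) + (0.075 + 0.19²/2)·0.25] / 0.0950 = [0.0535 + 0.0233] / 0.0950 = 0.8079 which rounds to 0.81
N(d₁) = N(0.81) = 0.7910
Δ_put = N(d₁) − 1 = 0.7910 − 1 = -0.2090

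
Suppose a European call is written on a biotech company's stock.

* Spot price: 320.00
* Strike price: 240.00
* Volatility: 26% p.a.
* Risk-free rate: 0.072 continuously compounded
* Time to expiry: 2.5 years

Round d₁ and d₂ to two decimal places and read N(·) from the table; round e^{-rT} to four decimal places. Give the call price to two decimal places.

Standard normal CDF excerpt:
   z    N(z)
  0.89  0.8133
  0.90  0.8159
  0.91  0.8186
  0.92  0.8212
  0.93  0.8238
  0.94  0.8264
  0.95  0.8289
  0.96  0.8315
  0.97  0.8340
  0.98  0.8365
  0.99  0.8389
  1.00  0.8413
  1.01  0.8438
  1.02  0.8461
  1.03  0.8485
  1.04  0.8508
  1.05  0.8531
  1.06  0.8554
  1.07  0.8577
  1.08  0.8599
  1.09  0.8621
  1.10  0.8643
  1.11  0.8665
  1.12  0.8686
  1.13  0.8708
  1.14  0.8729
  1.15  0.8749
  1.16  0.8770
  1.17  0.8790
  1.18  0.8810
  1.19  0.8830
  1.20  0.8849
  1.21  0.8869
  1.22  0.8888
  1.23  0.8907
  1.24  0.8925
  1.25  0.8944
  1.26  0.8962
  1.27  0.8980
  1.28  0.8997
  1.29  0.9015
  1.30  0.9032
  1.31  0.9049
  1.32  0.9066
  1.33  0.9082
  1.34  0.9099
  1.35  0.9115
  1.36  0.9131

126.02

T = 2.5;  σ√T = 0.4111
d₁ = [ln(320/240) + (0.072 + 0.26²/2)·2.5] / 0.4111 = [0.2877 + 0.2645] / 0.4111 = 1.3432 ≈ 1.34
d₂ = d₁ − σ√T = 1.3432 − 0.4111 = 0.9321 ≈ 0.93
exp(−rT) = exp(−0.072·2.5) = 0.8353
N(d₁) = N(1.34) = 0.9099;  N(d₂) = N(0.93) = 0.8238
C = 320·0.9099 − 240·0.8353·0.8238 = 291.1680 − 165.1488 = 126.0192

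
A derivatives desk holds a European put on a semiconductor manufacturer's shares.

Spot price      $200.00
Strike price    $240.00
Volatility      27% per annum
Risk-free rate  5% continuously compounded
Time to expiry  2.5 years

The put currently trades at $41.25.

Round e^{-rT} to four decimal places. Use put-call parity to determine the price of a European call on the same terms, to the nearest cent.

$29.45

exp(−rT) = exp(−0.05·2.5) = 0.8825
Put-call parity: C − P = S − K·e^(−rT) = 200 − 240·0.8825 = 200 − 211.8000 = -11.8000
C = P + (C − P) = 41.25 + (-11.8000) = 29.4500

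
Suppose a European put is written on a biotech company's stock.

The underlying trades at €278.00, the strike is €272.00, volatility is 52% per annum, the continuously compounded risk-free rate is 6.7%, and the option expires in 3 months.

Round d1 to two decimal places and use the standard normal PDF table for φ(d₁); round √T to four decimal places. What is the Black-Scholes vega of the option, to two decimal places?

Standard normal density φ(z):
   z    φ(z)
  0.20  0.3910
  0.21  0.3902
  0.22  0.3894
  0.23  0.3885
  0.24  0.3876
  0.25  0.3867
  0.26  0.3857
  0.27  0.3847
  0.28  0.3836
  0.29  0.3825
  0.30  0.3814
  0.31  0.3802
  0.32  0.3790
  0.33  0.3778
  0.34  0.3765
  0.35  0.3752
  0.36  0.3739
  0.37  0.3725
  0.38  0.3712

σ√T = 0.52·√0.25 = 0.2600
ln(S/K) + (r + σ²/2)T = ln(278/272) + (0.067 + 0.52²/2)·0.25 = 0.0218 + 0.0506 = 0.0724
d₁ = 0.0724 / 0.2600 = 0.2783 → 0.28
√T = √0.25 = 0.5000
φ(d₁) = φ(0.28) = 0.3836
vega = S·φ(d₁)·√T = 278·0.3836·0.5000 = 53.3204
(Call and put vega coincide under Black-Scholes.)

53.32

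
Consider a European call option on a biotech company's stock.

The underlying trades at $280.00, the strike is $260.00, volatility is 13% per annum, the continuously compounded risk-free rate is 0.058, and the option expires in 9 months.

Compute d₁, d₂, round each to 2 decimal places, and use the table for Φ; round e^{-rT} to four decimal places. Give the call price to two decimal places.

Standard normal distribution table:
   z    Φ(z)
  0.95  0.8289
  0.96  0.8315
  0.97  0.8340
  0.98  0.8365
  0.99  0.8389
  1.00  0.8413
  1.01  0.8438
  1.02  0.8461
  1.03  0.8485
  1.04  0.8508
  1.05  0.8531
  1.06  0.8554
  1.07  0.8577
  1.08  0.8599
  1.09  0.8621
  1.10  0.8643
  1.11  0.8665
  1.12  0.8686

σ√T = 0.13·√0.75 = 0.1126
d₁ = [ln(280/260) + (0.058 + ½·0.13²)·0.75] / (σ√T) = (0.0741 + 0.0498) / 0.1126 = 1.1009 ≈ 1.10
d₂ = 1.1009 − 0.1126 = 0.9883 ≈ 0.99
e^(−rT) = e^(−0.058·0.75) = 0.9574
C = 280·N(1.10) − 260·0.9574·N(0.99) = 280·0.8643 − 260·0.9574·0.8389 = 242.0040 − 208.8223 = 33.1817

$33.18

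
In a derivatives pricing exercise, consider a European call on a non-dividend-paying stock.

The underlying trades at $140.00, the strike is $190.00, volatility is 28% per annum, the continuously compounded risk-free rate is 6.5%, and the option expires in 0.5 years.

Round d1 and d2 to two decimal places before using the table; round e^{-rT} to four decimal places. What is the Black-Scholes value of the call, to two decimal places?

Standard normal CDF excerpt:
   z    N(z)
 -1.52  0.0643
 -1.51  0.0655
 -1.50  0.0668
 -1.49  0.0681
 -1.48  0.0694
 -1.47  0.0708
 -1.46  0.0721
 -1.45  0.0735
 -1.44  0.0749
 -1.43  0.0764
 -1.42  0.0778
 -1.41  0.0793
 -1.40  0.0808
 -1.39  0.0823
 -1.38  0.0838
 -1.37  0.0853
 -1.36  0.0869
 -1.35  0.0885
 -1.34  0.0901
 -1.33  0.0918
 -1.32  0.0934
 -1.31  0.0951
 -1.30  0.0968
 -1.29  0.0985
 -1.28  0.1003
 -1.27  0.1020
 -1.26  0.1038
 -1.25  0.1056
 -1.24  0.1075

T = 0.5;  σ√T = 0.1980
d₁ = [ln(140/190) + (0.065 + 0.28²/2)·0.5] / 0.1980 = [-0.3054 + 0.0521] / 0.1980 = -1.2793 which rounds to -1.28
d₂ = d₁ − σ√T = -1.2793 − 0.1980 = -1.4773 which rounds to -1.48
exp(−rT) = exp(−0.065·0.5) = 0.9680
N(d₁) = N(-1.28) = 0.1003;  N(d₂) = N(-1.48) = 0.0694
C = 140·0.1003 − 190·0.9680·0.0694 = 14.0420 − 12.7640 = 1.2780

$1.28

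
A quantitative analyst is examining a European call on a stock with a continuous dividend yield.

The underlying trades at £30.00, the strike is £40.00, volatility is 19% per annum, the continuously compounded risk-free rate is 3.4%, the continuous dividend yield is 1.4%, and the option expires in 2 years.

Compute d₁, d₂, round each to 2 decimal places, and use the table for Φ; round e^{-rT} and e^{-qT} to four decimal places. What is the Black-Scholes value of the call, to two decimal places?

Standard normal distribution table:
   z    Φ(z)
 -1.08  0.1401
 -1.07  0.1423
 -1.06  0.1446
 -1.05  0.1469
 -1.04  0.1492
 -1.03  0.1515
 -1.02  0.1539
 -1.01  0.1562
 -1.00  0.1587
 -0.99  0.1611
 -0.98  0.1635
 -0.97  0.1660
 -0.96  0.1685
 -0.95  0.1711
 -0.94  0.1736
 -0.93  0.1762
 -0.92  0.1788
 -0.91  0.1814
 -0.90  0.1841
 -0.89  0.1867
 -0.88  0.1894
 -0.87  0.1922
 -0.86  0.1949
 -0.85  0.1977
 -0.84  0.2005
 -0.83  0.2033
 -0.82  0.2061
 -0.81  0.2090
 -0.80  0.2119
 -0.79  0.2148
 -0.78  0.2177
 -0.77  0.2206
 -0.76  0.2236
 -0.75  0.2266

σ√T = 0.19 × 1.4142 = 0.2687
ln(S/K) + (r − q + σ²/2)T = ln(30/40) + (0.034 − 0.014 + 0.19²/2)·2 = -0.2877 + 0.0761 = -0.2116
d₁ = -0.2116 / 0.2687 = -0.7874 → -0.79
d₂ = d₁ − σ√T = -0.7874 − 0.2687 = -1.0561 → -1.06
exp(−qT) = exp(−0.014·2) = 0.9724;  exp(−rT) = exp(−0.034·2) = 0.9343
C = 30·0.9724·N(-0.79) − 40·0.9343·N(-1.06) = 30·0.9724·0.2148 − 40·0.9343·0.1446 = 6.2661 − 5.4040 = 0.8622

£0.86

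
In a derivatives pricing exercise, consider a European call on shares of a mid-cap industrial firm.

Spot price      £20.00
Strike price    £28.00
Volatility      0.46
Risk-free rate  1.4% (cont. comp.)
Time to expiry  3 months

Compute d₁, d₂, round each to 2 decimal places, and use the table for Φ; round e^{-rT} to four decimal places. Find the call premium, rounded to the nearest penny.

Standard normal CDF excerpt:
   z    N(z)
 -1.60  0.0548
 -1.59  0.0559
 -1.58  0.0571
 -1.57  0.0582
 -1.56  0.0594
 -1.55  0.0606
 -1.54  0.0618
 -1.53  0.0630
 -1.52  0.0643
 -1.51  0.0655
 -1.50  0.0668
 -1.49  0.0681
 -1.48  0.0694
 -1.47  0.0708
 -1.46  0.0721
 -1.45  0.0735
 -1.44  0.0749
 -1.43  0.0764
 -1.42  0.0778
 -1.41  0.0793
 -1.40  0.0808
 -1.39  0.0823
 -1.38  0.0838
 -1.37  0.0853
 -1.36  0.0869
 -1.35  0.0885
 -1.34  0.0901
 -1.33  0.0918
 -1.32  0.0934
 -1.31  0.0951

£0.18

σ√T = 0.46·√0.25 = 0.2300
d₁ = [ln(20/28) + (0.014 + ½·0.46²)·0.25] / (σ√T) = (-0.3365 + 0.0300) / 0.2300 = -1.3327 ⇒ -1.33
d₂ = -1.3327 − 0.2300 = -1.5627 ⇒ -1.56
exp(−rT) = exp(−0.014·0.25) = 0.9965
N(d₁) = N(-1.33) = 0.0918;  N(d₂) = N(-1.56) = 0.0594
C = 20·0.0918 − 28·0.9965·0.0594 = 1.8360 − 1.6574 = 0.1786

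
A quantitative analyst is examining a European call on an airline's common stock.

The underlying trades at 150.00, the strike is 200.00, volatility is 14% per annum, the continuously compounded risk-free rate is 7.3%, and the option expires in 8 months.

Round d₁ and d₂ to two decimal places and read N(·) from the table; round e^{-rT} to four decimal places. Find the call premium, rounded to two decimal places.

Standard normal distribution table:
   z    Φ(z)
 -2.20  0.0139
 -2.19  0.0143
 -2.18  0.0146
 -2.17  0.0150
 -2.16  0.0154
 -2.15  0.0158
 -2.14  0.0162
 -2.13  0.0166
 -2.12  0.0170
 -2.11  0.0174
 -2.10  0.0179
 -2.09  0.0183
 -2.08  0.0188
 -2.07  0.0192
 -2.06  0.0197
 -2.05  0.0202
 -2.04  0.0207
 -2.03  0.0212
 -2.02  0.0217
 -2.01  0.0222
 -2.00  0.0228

T = 0.6667;  σ√T = 0.1143
d₁ = [ln(150/200) + (0.073 + 0.14²/2)·0.6667] / 0.1143 = [-0.2877 + 0.0552] / 0.1143 = -2.0338 → -2.03
d₂ = d₁ − σ√T = -2.0338 − 0.1143 = -2.1481 → -2.15
exp(−rT) = exp(−0.073·0.6667) = 0.9525
N(d₁) = N(-2.03) = 0.0212;  N(d₂) = N(-2.15) = 0.0158
C = 150·0.0212 − 200·0.9525·0.0158 = 3.1800 − 3.0099 = 0.1701

0.17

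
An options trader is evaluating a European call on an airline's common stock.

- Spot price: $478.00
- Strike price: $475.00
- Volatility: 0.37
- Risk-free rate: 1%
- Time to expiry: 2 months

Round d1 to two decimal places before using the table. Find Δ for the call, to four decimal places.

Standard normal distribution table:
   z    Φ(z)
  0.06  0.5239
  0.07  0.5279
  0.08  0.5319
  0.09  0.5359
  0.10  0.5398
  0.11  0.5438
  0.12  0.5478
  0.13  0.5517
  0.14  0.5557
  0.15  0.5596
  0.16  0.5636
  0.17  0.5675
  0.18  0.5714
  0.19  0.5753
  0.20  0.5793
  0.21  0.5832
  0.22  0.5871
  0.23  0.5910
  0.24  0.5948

σ√T = 0.37 × 0.4082 = 0.1511
d₁ = [ln(478/475) + (0.01 + ½·0.37²)·0.1667] / (σ√T) = (0.0063 + 0.0131) / 0.1511 = 0.1282 which rounds to 0.13
N(d₁) = N(0.13) = 0.5517
Δ_call = N(d₁) = 0.5517

0.5517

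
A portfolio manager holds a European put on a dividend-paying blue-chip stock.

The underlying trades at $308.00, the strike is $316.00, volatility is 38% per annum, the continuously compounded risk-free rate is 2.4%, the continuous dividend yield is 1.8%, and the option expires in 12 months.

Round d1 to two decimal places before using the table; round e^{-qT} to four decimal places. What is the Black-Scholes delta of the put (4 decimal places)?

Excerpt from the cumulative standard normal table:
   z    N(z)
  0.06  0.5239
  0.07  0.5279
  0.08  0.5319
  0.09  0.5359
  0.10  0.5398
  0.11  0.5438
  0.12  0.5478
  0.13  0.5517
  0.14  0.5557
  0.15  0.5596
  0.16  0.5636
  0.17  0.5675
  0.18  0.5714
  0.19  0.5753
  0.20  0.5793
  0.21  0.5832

σ√T = 0.38·√1 = 0.3800
d₁ = [ln(308/316) + (0.024 − 0.018 + 0.38²/2)·1] / 0.3800 = [-0.0256 + 0.0782] / 0.3800 = 0.1383 ⇒ 0.14
N(d₁) = N(0.14) = 0.5557
Δ_put = exp(−qT)·(N(d₁) − 1) = 0.9822·(0.5557 − 1) = -0.4364

-0.4364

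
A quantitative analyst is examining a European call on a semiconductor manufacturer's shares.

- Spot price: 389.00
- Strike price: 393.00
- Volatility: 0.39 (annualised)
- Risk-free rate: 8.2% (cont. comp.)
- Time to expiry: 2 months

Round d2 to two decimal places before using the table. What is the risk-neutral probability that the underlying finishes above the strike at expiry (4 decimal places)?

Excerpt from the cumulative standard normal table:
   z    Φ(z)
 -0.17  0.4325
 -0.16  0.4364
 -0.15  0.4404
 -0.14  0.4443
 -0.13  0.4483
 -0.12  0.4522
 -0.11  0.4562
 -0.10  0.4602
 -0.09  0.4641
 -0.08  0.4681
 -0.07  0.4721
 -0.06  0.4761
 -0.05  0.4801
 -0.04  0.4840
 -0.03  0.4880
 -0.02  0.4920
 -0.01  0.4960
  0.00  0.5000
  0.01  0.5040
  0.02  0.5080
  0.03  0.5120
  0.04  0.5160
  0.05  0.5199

σ√T = 0.39·√0.1667 = 0.1592
ln(S/K) + (r + σ²/2)T = ln(389/393) + (0.082 + 0.39²/2)·0.1667 = -0.0102 + 0.0263 = 0.0161
d₁ = 0.0161 / 0.1592 = 0.1012 ≈ 0.10
d₂ = d₁ − σ√T = 0.1012 − 0.1592 = -0.0580 ≈ -0.06
Risk-neutral Pr[S_T > K] = N(d₂) = N(-0.06) = 0.4761

0.4761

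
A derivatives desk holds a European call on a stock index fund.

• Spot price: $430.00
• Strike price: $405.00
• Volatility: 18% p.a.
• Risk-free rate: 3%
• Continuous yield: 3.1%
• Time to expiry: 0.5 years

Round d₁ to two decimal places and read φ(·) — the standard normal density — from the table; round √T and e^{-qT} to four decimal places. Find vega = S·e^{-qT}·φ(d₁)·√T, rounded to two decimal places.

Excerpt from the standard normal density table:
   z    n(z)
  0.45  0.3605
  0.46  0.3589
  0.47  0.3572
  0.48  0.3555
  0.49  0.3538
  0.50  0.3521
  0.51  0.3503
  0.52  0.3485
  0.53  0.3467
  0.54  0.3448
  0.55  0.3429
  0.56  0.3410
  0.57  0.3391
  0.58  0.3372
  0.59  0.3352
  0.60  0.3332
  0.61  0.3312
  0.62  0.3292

103.79

σ√T = 0.18 × 0.7071 = 0.1273
d₁ = [ln(430/405) + (0.03 − 0.031 + 0.18²/2)·0.5] / 0.1273 = [0.0599 + 0.0076] / 0.1273 = 0.5303 ≈ 0.53
√T = √0.5 = 0.7071
φ(d₁) = φ(0.53) = 0.3467
exp(−qT) = exp(−0.031·0.5) = 0.9846
vega = S·exp(−qT)·φ(d₁)·√T = 430·0.9846·0.3467·0.7071 = 103.7918
(The put has the same vega.)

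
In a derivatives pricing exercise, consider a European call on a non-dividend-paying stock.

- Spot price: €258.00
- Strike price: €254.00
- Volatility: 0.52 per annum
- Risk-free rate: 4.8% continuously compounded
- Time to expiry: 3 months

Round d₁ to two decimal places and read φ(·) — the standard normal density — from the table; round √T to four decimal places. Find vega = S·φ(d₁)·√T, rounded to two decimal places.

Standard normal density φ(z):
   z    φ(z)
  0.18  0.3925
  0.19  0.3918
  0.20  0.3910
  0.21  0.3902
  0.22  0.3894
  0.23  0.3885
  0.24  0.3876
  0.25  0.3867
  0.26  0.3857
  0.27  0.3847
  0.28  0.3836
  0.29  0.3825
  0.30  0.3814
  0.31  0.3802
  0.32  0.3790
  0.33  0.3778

50.00

T = 0.25;  σ√T = 0.2600
d₁ = [ln(258/254) + (0.048 + 0.52²/2)·0.25] / 0.2600 = [0.0156 + 0.0458] / 0.2600 = 0.2363 which rounds to 0.24
√T = √0.25 = 0.5000
φ(d₁) = φ(0.24) = 0.3876
vega = S·φ(d₁)·√T = 258·0.3876·0.5000 = 50.0004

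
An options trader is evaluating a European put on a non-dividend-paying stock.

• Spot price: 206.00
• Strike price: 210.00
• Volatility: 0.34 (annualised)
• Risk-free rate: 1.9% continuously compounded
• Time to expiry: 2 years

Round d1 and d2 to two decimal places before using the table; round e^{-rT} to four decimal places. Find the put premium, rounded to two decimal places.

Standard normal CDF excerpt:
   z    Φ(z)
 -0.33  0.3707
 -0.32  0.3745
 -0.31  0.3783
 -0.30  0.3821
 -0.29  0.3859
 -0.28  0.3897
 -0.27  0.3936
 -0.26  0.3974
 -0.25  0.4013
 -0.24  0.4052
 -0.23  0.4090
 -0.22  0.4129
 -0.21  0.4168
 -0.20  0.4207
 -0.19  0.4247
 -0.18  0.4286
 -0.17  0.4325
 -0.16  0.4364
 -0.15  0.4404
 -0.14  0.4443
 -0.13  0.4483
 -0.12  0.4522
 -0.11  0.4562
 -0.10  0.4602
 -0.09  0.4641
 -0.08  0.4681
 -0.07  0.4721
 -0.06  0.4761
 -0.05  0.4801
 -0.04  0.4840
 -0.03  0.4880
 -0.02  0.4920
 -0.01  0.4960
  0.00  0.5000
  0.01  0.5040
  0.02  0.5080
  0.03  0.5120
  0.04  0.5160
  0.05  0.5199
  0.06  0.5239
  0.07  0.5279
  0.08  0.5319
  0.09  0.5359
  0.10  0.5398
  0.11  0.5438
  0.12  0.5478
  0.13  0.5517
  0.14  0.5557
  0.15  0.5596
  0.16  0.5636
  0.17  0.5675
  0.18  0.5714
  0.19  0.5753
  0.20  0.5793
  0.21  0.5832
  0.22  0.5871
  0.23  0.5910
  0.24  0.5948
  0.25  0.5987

T = 2;  σ√T = 0.4808
ln(S/K) + (r + σ²/2)T = ln(206/210) + (0.019 + 0.34²/2)·2 = -0.0192 + 0.1536 = 0.1344
d₁ = 0.1344 / 0.4808 = 0.2794 which rounds to 0.28
d₂ = d₁ − σ√T = 0.2794 − 0.4808 = -0.2014 which rounds to -0.20
exp(−rT) = exp(−0.019·2) = 0.9627
N(−d₂) = N(0.20) = 0.5793;  N(−d₁) = N(-0.28) = 0.3897
P = 210·0.9627·0.5793 − 206·0.3897 = 117.1153 − 80.2782 = 36.8371

36.84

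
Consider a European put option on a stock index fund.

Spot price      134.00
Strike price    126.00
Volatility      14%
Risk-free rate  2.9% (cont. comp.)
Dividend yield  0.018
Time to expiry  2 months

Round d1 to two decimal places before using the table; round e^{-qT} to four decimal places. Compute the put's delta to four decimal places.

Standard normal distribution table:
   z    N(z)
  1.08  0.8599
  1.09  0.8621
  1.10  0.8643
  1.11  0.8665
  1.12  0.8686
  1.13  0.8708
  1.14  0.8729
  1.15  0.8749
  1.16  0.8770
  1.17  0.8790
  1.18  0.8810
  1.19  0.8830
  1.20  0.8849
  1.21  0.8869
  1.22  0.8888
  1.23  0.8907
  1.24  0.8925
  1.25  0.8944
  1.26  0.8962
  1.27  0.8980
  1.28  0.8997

T = 0.1667;  σ√T = 0.0572
ln(S/K) + (r − q + σ²/2)T = ln(134/126) + (0.029 − 0.018 + 0.14²/2)·0.1667 = 0.0616 + 0.0035 = 0.0650
d₁ = 0.0650 / 0.0572 = 1.1377 ≈ 1.14
N(d₁) = N(1.14) = 0.8729
Δ_put = exp(−qT)·(N(d₁) − 1) = 0.9970·(0.8729 − 1) = -0.1267

-0.1267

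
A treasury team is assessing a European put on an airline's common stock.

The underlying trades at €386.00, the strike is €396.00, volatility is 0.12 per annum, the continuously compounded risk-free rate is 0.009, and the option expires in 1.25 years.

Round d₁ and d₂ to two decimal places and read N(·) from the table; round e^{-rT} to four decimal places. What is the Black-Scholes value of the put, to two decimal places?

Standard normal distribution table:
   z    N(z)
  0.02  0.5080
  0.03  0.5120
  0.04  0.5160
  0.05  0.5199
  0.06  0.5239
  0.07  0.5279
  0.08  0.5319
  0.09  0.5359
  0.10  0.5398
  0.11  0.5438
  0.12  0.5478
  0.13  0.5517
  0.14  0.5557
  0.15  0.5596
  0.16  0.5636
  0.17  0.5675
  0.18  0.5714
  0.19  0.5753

σ√T = 0.12 × 1.1180 = 0.1342
d₁ = [ln(386/396) + (0.009 + 0.12²/2)·1.25] / 0.1342 = [-0.0256 + 0.0202] / 0.1342 = -0.0397 which rounds to -0.04
d₂ = d₁ − σ√T = -0.0397 − 0.1342 = -0.1739 which rounds to -0.17
e^(−rT) = e^(−0.009·1.25) = 0.9888
N(−d₂) = N(0.17) = 0.5675;  N(−d₁) = N(0.04) = 0.5160
P = 396·0.9888·0.5675 − 386·0.5160 = 222.2130 − 199.1760 = 23.0370

€23.04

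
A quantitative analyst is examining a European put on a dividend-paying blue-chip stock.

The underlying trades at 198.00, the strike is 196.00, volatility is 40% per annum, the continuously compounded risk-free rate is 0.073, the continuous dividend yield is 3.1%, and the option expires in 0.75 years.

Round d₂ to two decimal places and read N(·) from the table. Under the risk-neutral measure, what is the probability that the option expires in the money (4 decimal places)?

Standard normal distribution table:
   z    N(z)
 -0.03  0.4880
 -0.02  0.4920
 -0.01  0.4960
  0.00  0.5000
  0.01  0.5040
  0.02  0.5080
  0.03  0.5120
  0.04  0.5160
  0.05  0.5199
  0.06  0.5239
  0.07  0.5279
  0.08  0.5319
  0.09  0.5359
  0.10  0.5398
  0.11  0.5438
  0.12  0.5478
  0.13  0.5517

σ√T = 0.4 × 0.8660 = 0.3464
d₁ = [ln(198/196) + (0.073 − 0.031 + 0.4²/2)·0.75] / 0.3464 = [0.0102 + 0.0915] / 0.3464 = 0.2934 which rounds to 0.29
d₂ = d₁ − σ√T = 0.2934 − 0.3464 = -0.0530 which rounds to -0.05
Risk-neutral Pr[S_T < K] = N(−d₂) = N(0.05) = 0.5199

0.5199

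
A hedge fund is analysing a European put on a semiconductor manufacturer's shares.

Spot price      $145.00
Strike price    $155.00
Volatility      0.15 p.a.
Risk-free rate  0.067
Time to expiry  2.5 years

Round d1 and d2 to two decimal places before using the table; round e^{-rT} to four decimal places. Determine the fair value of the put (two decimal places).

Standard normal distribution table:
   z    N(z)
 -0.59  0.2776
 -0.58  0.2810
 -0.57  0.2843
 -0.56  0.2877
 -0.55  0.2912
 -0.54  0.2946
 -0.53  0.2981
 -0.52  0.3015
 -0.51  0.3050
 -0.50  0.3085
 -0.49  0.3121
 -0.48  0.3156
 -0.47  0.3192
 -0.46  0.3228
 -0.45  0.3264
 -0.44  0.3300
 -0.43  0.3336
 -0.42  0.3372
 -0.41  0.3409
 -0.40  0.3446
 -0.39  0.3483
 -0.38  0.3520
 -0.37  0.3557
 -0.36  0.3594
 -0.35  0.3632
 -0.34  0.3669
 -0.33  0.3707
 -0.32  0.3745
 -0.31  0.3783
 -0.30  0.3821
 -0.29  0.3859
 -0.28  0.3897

$6.88

σ√T = 0.15 × 1.5811 = 0.2372
d₁ = [ln(145/155) + (0.067 + ½·0.15²)·2.5] / (σ√T) = (-0.0667 + 0.1956) / 0.2372 = 0.5436 ⇒ 0.54
d₂ = 0.5436 − 0.2372 = 0.3065 ⇒ 0.31
exp(−rT) = exp(−0.067·2.5) = 0.8458
P = 155·0.8458·N(-0.31) − 145·N(-0.54) = 155·0.8458·0.3783 − 145·0.2946 = 49.5948 − 42.7170 = 6.8778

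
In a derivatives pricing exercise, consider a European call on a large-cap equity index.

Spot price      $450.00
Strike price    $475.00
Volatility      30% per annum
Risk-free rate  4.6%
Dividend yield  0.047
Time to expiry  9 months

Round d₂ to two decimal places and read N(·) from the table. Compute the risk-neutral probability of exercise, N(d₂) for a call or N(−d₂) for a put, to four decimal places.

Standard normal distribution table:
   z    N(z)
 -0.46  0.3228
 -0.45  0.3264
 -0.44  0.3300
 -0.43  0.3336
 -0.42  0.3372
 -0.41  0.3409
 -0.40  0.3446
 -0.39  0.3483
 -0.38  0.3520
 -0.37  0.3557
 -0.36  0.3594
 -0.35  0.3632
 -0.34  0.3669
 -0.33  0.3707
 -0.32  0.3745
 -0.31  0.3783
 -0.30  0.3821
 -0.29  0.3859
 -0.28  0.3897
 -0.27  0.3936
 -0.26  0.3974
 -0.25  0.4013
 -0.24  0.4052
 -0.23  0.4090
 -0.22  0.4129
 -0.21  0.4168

0.3669

σ√T = 0.3 × 0.8660 = 0.2598
d₁ = [ln(450/475) + (0.046 − 0.047 + ½·0.3²)·0.75] / (σ√T) = (-0.0541 + 0.0330) / 0.2598 = -0.0811 → -0.08
d₂ = -0.0811 − 0.2598 = -0.3409 → -0.34
Pr(exercise) under Q = N(d₂) = 0.3669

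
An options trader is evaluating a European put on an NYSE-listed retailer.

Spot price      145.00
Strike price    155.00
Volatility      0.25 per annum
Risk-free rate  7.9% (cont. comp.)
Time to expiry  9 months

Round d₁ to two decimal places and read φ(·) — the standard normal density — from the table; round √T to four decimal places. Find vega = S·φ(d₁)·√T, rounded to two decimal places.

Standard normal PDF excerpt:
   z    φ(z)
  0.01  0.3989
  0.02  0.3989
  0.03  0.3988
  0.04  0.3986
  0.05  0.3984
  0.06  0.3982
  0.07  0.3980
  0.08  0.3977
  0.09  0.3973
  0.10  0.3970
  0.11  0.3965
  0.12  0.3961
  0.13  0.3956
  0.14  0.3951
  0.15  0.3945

T = 0.75;  σ√T = 0.2165
ln(S/K) + (r + σ²/2)T = ln(145/155) + (0.079 + 0.25²/2)·0.75 = -0.0667 + 0.0827 = 0.0160
d₁ = 0.0160 / 0.2165 = 0.0739 which rounds to 0.07
√T = √0.75 = 0.8660
φ(d₁) = φ(0.07) = 0.3980
vega = S·φ(d₁)·√T = 145·0.3980·0.8660 = 49.9769

49.98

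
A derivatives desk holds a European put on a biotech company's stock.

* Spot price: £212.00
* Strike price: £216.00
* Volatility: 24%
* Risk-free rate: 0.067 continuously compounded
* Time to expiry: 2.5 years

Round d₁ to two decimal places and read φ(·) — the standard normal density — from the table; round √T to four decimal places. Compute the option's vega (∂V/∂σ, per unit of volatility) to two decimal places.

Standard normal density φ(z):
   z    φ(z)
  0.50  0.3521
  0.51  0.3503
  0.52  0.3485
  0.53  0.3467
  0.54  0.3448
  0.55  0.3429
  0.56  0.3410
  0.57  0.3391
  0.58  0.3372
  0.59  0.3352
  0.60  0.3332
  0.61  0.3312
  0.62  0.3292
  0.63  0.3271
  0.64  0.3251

σ√T = 0.24 × 1.5811 = 0.3795
d₁ = [ln(212/216) + (0.067 + 0.24²/2)·2.5] / 0.3795 = [-0.0187 + 0.2395] / 0.3795 = 0.5819 ⇒ 0.58
√T = √2.5 = 1.5811
φ(d₁) = φ(0.58) = 0.3372
vega = S·φ(d₁)·√T = 212·0.3372·1.5811 = 113.0271

113.03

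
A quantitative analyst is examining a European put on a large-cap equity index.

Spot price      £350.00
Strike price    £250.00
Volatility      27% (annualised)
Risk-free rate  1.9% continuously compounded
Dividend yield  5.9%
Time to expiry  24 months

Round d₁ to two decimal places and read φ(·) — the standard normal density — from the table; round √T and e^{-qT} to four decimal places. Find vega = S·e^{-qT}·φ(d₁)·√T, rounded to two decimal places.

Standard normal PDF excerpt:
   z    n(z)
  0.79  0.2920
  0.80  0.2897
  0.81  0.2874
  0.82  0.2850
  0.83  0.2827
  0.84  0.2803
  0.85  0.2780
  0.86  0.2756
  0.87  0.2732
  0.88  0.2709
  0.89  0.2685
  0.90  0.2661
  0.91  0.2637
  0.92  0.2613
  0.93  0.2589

σ√T = 0.27 × 1.4142 = 0.3818
d₁ = [ln(350/250) + (0.019 − 0.059 + 0.27²/2)·2] / 0.3818 = [0.3365 − 0.0071] / 0.3818 = 0.8626 which rounds to 0.86
√T = √2 = 1.4142
φ(d₁) = φ(0.86) = 0.2756
e^(−qT) = e^(−0.059·2) = 0.8887
vega = S·e^(−qT)·φ(d₁)·√T = 350·0.8887·0.2756·1.4142 = 121.2309

121.23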